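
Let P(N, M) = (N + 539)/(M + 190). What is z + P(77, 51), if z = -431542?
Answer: -104001006/241 ≈ -4.3154e+5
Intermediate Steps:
P(N, M) = (539 + N)/(190 + M)
z + P(77, 51) = -431542 + (539 + 77)/(190 + 51) = -431542 + 616/241 = -104001006/241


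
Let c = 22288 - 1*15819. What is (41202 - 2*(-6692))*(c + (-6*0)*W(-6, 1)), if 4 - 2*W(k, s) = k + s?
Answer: 353116834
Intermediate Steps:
W(k, s) = 2 - k/2 - s/2 (W(k, s) = 2 - (k + s)/2 = 2 + (-k/2 - s/2) = 2 - k/2 - s/2)
c = 6469 (c = 22288 - 15819 = 6469)
(41202 - 2*(-6692))*(c + (-6*0)*W(-6, 1)) = (41202 - 2*(-6692))*(6469 + (-6*0)*(2 - ½*(-6) - ½*1)) = (41202 + 13384)*(6469 + 0*(2 + 3 - ½)) = 54586*(6469 + 0*(9/2)) = 54586*(6469 + 0) = 54586*6469 = 353116834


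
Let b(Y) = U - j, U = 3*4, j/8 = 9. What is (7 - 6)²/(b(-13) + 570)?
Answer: 1/510 ≈ 0.0019608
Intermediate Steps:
j = 72 (j = 8*9 = 72)
U = 12
b(Y) = -60 (b(Y) = 12 - 1*72 = 12 - 72 = -60)
(7 - 6)²/(b(-13) + 570) = (7 - 6)²/(-60 + 570) = 1²/510 = 1*(1/510) = 1/510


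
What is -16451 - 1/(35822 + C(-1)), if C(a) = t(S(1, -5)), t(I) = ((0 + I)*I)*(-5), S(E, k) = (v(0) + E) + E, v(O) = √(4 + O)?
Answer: -587991643/35742 ≈ -16451.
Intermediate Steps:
S(E, k) = 2 + 2*E (S(E, k) = (√(4 + 0) + E) + E = (√4 + E) + E = (2 + E) + E = 2 + 2*E)
t(I) = -5*I² (t(I) = (I*I)*(-5) = I²*(-5) = -5*I²)
C(a) = -80 (C(a) = -5*(2 + 2*1)² = -5*(2 + 2)² = -5*4² = -5*16 = -80)
-16451 - 1/(35822 + C(-1)) = -16451 - 1/(35822 - 80) = -16451 - 1/35742 = -587991643/35742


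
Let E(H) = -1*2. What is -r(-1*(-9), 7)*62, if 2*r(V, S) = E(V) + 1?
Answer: 31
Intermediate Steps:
E(H) = -2
r(V, S) = -½ (r(V, S) = (-2 + 1)/2 = (½)*(-1) = -½)
-r(-1*(-9), 7)*62 = -(-1)*62/2 = -1*(-31) = 31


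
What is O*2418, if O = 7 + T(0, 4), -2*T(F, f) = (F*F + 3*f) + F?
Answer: 2418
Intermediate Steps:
T(F, f) = -3*f/2 - F/2 - F²/2 (T(F, f) = -((F*F + 3*f) + F)/2 = -((F² + 3*f) + F)/2 = -(F + F² + 3*f)/2 = -3*f/2 - F/2 - F²/2)
O = 1 (O = 7 + (-3/2*4 - ½*0 - ½*0²) = 7 + (-6 + 0 - ½*0) = 7 + (-6 + 0 + 0) = 7 - 6 = 1)
O*2418 = 1*2418 = 2418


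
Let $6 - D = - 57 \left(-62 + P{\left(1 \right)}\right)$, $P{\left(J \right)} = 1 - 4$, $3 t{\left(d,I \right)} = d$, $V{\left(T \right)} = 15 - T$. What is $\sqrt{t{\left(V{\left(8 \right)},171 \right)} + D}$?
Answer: $\frac{i \sqrt{33270}}{3} \approx 60.8 i$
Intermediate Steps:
$t{\left(d,I \right)} = \frac{d}{3}$
$P{\left(J \right)} = -3$ ($P{\left(J \right)} = 1 - 4 = -3$)
$D = -3699$ ($D = 6 - - 57 \left(-62 - 3\right) = 6 - \left(-57\right) \left(-65\right) = 6 - 3705 = -3699$)
$\sqrt{t{\left(V{\left(8 \right)},171 \right)} + D} = \sqrt{\frac{15 - 8}{3} - 3699} = \sqrt{\frac{1}{3} \cdot 7 - 3699} = \sqrt{\frac{7}{3} - 3699} = \sqrt{- \frac{11090}{3}} = \frac{i \sqrt{33270}}{3}$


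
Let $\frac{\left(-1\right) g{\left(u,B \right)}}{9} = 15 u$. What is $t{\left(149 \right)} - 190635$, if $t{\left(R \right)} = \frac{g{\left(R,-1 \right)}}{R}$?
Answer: $-190770$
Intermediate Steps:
$g{\left(u,B \right)} = - 135 u$ ($g{\left(u,B \right)} = - 9 \cdot 15 u = - 135 u$)
$t{\left(R \right)} = -135$ ($t{\left(R \right)} = \frac{\left(-135\right) R}{R} = -135$)
$t{\left(149 \right)} - 190635 = -135 - 190635 = -190770$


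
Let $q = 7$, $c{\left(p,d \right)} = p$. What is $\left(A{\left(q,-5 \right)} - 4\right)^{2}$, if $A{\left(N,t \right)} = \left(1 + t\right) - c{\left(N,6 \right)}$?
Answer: $225$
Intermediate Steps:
$A{\left(N,t \right)} = 1 + t - N$ ($A{\left(N,t \right)} = \left(1 + t\right) - N = 1 + t - N$)
$\left(A{\left(q,-5 \right)} - 4\right)^{2} = \left(\left(1 - 5 - 7\right) - 4\right)^{2} = \left(-11 - 4\right)^{2} = \left(-15\right)^{2} = 225$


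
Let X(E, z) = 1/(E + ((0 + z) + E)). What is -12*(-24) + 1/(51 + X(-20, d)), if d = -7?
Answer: 690095/2396 ≈ 288.02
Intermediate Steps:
X(E, z) = 1/(z + 2*E) (X(E, z) = 1/(E + (z + E)) = 1/(E + (E + z)) = 1/(z + 2*E))
-12*(-24) + 1/(51 + X(-20, d)) = -12*(-24) + 1/(51 + 1/(-7 + 2*(-20))) = 288 + 1/(51 + 1/(-7 - 40)) = 288 + 1/(51 + 1/(-47)) = 288 + 1/(51 - 1/47) = 288 + 1/(2396/47) = 288 + 47/2396 = 690095/2396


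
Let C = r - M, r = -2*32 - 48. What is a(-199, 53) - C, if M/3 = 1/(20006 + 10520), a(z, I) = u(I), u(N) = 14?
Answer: 3846279/30526 ≈ 126.00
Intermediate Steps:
a(z, I) = 14
r = -112 (r = -64 - 48 = -112)
M = 3/30526 (M = 3/(20006 + 10520) = 3/30526 ≈ 9.8277e-5)
C = -3418915/30526 (C = -112 - 1*3/30526 = -112 - 3/30526 = -3418915/30526 ≈ -112.00)
a(-199, 53) - C = 14 - 1*(-3418915/30526) = 14 + 3418915/30526 = 3846279/30526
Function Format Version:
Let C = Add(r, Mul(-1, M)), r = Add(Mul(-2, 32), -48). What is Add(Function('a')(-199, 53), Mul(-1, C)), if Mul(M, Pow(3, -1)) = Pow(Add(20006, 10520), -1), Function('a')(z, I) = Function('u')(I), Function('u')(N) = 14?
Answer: Rational(3846279, 30526) ≈ 126.00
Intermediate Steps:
Function('a')(z, I) = 14
r = -112 (r = Add(-64, -48) = -112)
M = Rational(3, 30526) (M = Mul(3, Pow(Add(20006, 10520), -1)) = Mul(3, Pow(30526, -1)) = Mul(3, Rational(1, 30526)) = Rational(3, 30526) ≈ 9.8277e-5)
C = Rational(-3418915, 30526) (C = Add(-112, Mul(-1, Rational(3, 30526))) = Add(-112, Rational(-3, 30526)) = Rational(-3418915, 30526) ≈ -112.00)
Add(Function('a')(-199, 53), Mul(-1, C)) = Add(14, Mul(-1, Rational(-3418915, 30526))) = Add(14, Rational(3418915, 30526)) = Rational(3846279, 30526)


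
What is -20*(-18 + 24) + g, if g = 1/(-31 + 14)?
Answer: -2041/17 ≈ -120.06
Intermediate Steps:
g = -1/17 (g = 1/(-17) = -1/17 ≈ -0.058824)
-20*(-18 + 24) + g = -20*(-18 + 24) - 1/17 = -20*6 - 1/17 = -120 - 1/17 = -2041/17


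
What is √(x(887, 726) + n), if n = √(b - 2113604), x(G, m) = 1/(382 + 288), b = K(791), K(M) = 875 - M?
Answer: √(670 + 1795600*I*√132095)/670 ≈ 26.961 + 26.961*I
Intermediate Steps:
b = 84 (b = 875 - 1*791 = 875 - 791 = 84)
x(G, m) = 1/670
n = 4*I*√132095 (n = √(84 - 2113604) = √(-2113520) = 4*I*√132095 ≈ 1453.8*I)
√(x(887, 726) + n) = √(1/670 + 4*I*√132095)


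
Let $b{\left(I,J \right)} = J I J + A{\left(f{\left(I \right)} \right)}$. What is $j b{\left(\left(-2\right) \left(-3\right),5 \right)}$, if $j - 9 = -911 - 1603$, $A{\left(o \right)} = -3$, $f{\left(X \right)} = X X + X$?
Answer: $-368235$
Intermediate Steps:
$f{\left(X \right)} = X + X^{2}$ ($f{\left(X \right)} = X^{2} + X = X + X^{2}$)
$b{\left(I,J \right)} = -3 + I J^{2}$ ($b{\left(I,J \right)} = J I J - 3 = I J J - 3 = I J^{2} - 3 = -3 + I J^{2}$)
$j = -2505$ ($j = 9 - 2514 = -2505$)
$j b{\left(\left(-2\right) \left(-3\right),5 \right)} = - 2505 \left(-3 + \left(-2\right) \left(-3\right) 5^{2}\right) = - 2505 \left(-3 + 6 \cdot 25\right) = - 2505 \left(-3 + 150\right) = \left(-2505\right) 147 = -368235$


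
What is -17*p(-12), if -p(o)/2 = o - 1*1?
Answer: -442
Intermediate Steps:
p(o) = 2 - 2*o (p(o) = -2*(o - 1*1) = -2*(o - 1) = -2*(-1 + o) = 2 - 2*o)
-17*p(-12) = -17*(2 - 2*(-12)) = -17*(2 + 24) = -17*26 = -442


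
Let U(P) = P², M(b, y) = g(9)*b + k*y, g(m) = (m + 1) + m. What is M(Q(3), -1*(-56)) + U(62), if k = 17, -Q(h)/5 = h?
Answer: 4511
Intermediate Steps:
Q(h) = -5*h
g(m) = 1 + 2*m (g(m) = (1 + m) + m = 1 + 2*m)
M(b, y) = 17*y + 19*b (M(b, y) = (1 + 2*9)*b + 17*y = (1 + 18)*b + 17*y = 19*b + 17*y = 17*y + 19*b)
M(Q(3), -1*(-56)) + U(62) = (17*(-1*(-56)) + 19*(-5*3)) + 62² = (17*56 + 19*(-15)) + 3844 = (952 - 285) + 3844 = 667 + 3844 = 4511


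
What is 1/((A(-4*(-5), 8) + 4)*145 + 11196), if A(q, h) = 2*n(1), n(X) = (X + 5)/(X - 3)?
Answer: 1/10906 ≈ 9.1693e-5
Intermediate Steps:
n(X) = (5 + X)/(-3 + X)
A(q, h) = -6 (A(q, h) = 2*((5 + 1)/(-3 + 1)) = 2*(6/(-2)) = 2*(-½*6) = 2*(-3) = -6)
1/((A(-4*(-5), 8) + 4)*145 + 11196) = 1/((-6 + 4)*145 + 11196) = 1/(-2*145 + 11196) = 1/(-290 + 11196) = 1/10906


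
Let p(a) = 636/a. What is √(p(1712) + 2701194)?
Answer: 3*√13744877493/214 ≈ 1643.5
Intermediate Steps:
√(p(1712) + 2701194) = √(636/1712 + 2701194) = √(636*(1/1712) + 2701194) = √(159/428 + 2701194) = √(1156111191/428) = 3*√13744877493/214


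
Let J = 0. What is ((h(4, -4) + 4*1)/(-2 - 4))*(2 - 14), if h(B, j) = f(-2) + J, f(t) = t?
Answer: 4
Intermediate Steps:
h(B, j) = -2 (h(B, j) = -2 + 0 = -2)
((h(4, -4) + 4*1)/(-2 - 4))*(2 - 14) = ((-2 + 4*1)/(-2 - 4))*(2 - 14) = ((-2 + 4)/(-6))*(-12) = (2*(-1/6))*(-12) = -1/3*(-12) = 4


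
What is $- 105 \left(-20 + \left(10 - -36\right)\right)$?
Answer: $-2730$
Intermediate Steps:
$- 105 \left(-20 + \left(10 - -36\right)\right) = - 105 \left(-20 + \left(10 + 36\right)\right) = - 105 \left(-20 + 46\right) = \left(-105\right) 26 = -2730$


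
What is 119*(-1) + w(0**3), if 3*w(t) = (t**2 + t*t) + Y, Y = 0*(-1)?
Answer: -119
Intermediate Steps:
Y = 0
w(t) = 2*t**2/3 (w(t) = ((t**2 + t*t) + 0)/3 = ((t**2 + t**2) + 0)/3 = (2*t**2 + 0)/3 = (2*t**2)/3 = 2*t**2/3)
119*(-1) + w(0**3) = 119*(-1) + 2*(0**3)**2/3 = -119 + (2/3)*0**2 = -119 + (2/3)*0 = -119 + 0 = -119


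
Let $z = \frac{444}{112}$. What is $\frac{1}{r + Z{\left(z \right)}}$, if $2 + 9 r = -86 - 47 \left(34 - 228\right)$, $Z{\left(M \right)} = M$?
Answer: $\frac{84}{84613} \approx 0.00099275$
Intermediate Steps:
$z = \frac{111}{28}$ ($z = 444 \cdot \frac{1}{112} = \frac{111}{28} \approx 3.9643$)
$r = \frac{3010}{3}$ ($r = - \frac{2}{9} + \frac{-86 - 47 \left(34 - 228\right)}{9} = - \frac{2}{9} + \frac{-86 - -9118}{9} = - \frac{2}{9} + \frac{-86 + 9118}{9} = - \frac{2}{9} + \frac{1}{9} \cdot 9032 = - \frac{2}{9} + \frac{9032}{9} = \frac{3010}{3} \approx 1003.3$)
$\frac{1}{r + Z{\left(z \right)}} = \frac{1}{\frac{3010}{3} + \frac{111}{28}} = \frac{1}{\frac{84613}{84}} = \frac{84}{84613}$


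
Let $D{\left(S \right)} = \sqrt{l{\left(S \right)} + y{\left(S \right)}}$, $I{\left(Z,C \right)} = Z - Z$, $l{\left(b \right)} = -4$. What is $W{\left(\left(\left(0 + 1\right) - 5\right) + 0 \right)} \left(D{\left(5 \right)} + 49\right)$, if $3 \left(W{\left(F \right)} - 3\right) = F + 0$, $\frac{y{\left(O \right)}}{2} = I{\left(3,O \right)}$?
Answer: $\frac{245}{3} + \frac{10 i}{3} \approx 81.667 + 3.3333 i$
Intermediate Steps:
$I{\left(Z,C \right)} = 0$
$y{\left(O \right)} = 0$ ($y{\left(O \right)} = 2 \cdot 0 = 0$)
$W{\left(F \right)} = 3 + \frac{F}{3}$ ($W{\left(F \right)} = 3 + \frac{F + 0}{3} = 3 + \frac{F}{3}$)
$D{\left(S \right)} = 2 i$ ($D{\left(S \right)} = \sqrt{-4 + 0} = \sqrt{-4} = 2 i$)
$W{\left(\left(\left(0 + 1\right) - 5\right) + 0 \right)} \left(D{\left(5 \right)} + 49\right) = \left(3 + \frac{\left(\left(0 + 1\right) - 5\right) + 0}{3}\right) \left(2 i + 49\right) = \left(3 + \frac{\left(1 - 5\right) + 0}{3}\right) \left(49 + 2 i\right) = \left(3 + \frac{-4 + 0}{3}\right) \left(49 + 2 i\right) = \left(3 + \frac{1}{3} \left(-4\right)\right) \left(49 + 2 i\right) = \left(3 - \frac{4}{3}\right) \left(49 + 2 i\right) = \frac{5 \left(49 + 2 i\right)}{3} = \frac{245}{3} + \frac{10 i}{3}$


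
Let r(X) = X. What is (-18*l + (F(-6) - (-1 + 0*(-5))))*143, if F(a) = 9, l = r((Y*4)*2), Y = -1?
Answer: 22022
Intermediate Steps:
l = -8 (l = -1*4*2 = -4*2 = -8)
(-18*l + (F(-6) - (-1 + 0*(-5))))*143 = (-18*(-8) + (9 - (-1 + 0*(-5))))*143 = (144 + (9 - (-1 + 0)))*143 = (144 + (9 - 1*(-1)))*143 = (144 + (9 + 1))*143 = (144 + 10)*143 = 154*143 = 22022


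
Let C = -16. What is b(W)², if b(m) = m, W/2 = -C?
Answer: 1024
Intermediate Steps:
W = 32 (W = 2*(-1*(-16)) = 2*16 = 32)
b(W)² = 32² = 1024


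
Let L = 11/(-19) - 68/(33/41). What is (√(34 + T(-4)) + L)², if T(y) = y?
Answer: 2856416095/393129 - 106670*√30/627 ≈ 6334.0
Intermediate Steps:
L = -53335/627 (L = 11*(-1/19) - 68/(33*(1/41)) = -11/19 - 68/33/41 = -11/19 - 68*41/33 = -11/19 - 2788/33 = -53335/627 ≈ -85.064)
(√(34 + T(-4)) + L)² = (√(34 - 4) - 53335/627)² = (√30 - 53335/627)² = (-53335/627 + √30)²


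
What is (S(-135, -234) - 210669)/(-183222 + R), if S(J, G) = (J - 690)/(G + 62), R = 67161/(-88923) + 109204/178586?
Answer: 95902396136558559/83409721835559140 ≈ 1.1498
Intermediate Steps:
R = -380544509/2646733813 (R = 67161*(-1/88923) + 109204*(1/178586) = -22387/29641 + 54602/89293 = -380544509/2646733813 ≈ -0.14378)
S(J, G) = (-690 + J)/(62 + G)
(S(-135, -234) - 210669)/(-183222 + R) = ((-690 - 135)/(62 - 234) - 210669)/(-183222 - 380544509/2646733813) = (-825/(-172) - 210669)/(-484940243229995/2646733813) = (-1/172*(-825) - 210669)*(-2646733813/484940243229995) = (825/172 - 210669)*(-2646733813/484940243229995) = -36234243/172*(-2646733813/484940243229995) = 95902396136558559/83409721835559140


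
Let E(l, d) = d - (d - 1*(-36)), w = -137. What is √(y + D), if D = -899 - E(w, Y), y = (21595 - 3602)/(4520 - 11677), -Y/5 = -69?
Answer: 6*I*√1231497833/7157 ≈ 29.42*I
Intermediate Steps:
Y = 345 (Y = -5*(-69) = 345)
E(l, d) = -36 (E(l, d) = d - (d + 36) = d - (36 + d) = d + (-36 - d) = -36)
y = -17993/7157 (y = 17993/(-7157) = 17993*(-1/7157) = -17993/7157 ≈ -2.5140)
D = -863 (D = -899 - 1*(-36) = -899 + 36 = -863)
√(y + D) = √(-17993/7157 - 863) = √(-6194484/7157) = 6*I*√1231497833/7157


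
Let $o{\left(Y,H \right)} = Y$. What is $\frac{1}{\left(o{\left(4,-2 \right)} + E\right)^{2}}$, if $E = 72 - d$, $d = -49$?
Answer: $\frac{1}{15625} \approx 6.4 \cdot 10^{-5}$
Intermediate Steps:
$E = 121$ ($E = 72 - -49 = 72 + 49 = 121$)
$\frac{1}{\left(o{\left(4,-2 \right)} + E\right)^{2}} = \frac{1}{\left(4 + 121\right)^{2}} = \frac{1}{125^{2}} = \frac{1}{15625}$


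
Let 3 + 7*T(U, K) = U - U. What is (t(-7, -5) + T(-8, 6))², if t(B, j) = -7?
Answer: 2704/49 ≈ 55.184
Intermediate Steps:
T(U, K) = -3/7 (T(U, K) = -3/7 + (U - U)/7 = -3/7 + (⅐)*0 = -3/7 + 0 = -3/7)
(t(-7, -5) + T(-8, 6))² = (-7 - 3/7)² = (-52/7)² = 2704/49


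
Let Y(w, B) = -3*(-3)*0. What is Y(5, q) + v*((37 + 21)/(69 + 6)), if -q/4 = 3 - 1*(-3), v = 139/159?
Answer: 8062/11925 ≈ 0.67606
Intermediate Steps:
v = 139/159 (v = 139*(1/159) = 139/159 ≈ 0.87421)
q = -24 (q = -4*(3 - 1*(-3)) = -4*(3 + 3) = -4*6 = -24)
Y(w, B) = 0 (Y(w, B) = 9*0 = 0)
Y(5, q) + v*((37 + 21)/(69 + 6)) = 0 + 139*((37 + 21)/(69 + 6))/159 = 0 + 139*(58/75)/159 = 0 + 139*(58*(1/75))/159 = 0 + (139/159)*(58/75) = 0 + 8062/11925 = 8062/11925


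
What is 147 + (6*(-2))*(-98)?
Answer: 1323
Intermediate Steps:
147 + (6*(-2))*(-98) = 147 - 12*(-98) = 147 + 1176 = 1323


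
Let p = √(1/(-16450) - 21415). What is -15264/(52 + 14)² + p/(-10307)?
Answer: -424/121 - I*√231798102158/33910030 ≈ -3.5041 - 0.014198*I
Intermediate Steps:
p = I*√231798102158/3290 (p = √(-1/16450 - 21415) = √(-352276751/16450) = I*√231798102158/3290 ≈ 146.34*I)
-15264/(52 + 14)² + p/(-10307) = -15264/(52 + 14)² + (I*√231798102158/3290)/(-10307) = -15264/(66²) + (I*√231798102158/3290)*(-1/10307) = -15264/4356 - I*√231798102158/33910030 = -15264*1/4356 - I*√231798102158/33910030 = -424/121 - I*√231798102158/33910030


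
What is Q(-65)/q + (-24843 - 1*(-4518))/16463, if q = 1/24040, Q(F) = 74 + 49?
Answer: 48679753635/16463 ≈ 2.9569e+6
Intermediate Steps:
Q(F) = 123
q = 1/24040 ≈ 4.1597e-5
Q(-65)/q + (-24843 - 1*(-4518))/16463 = 123/(1/24040) + (-24843 - 1*(-4518))/16463 = 123*24040 + (-24843 + 4518)*(1/16463) = 2956920 - 20325*1/16463 = 2956920 - 20325/16463 = 48679753635/16463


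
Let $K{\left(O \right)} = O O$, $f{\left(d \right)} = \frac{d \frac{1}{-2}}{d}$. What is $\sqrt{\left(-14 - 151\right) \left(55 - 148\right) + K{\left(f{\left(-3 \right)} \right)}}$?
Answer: $\frac{\sqrt{61381}}{2} \approx 123.88$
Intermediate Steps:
$f{\left(d \right)} = - \frac{1}{2}$ ($f{\left(d \right)} = \frac{d \left(- \frac{1}{2}\right)}{d} = \frac{\left(- \frac{1}{2}\right) d}{d} = - \frac{1}{2}$)
$K{\left(O \right)} = O^{2}$
$\sqrt{\left(-14 - 151\right) \left(55 - 148\right) + K{\left(f{\left(-3 \right)} \right)}} = \sqrt{\left(-14 - 151\right) \left(55 - 148\right) + \left(- \frac{1}{2}\right)^{2}} = \sqrt{\left(-165\right) \left(-93\right) + \frac{1}{4}} = \sqrt{15345 + \frac{1}{4}} = \sqrt{\frac{61381}{4}} = \frac{\sqrt{61381}}{2}$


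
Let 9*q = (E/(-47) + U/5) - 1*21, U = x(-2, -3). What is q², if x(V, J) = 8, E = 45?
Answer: 22886656/4473225 ≈ 5.1164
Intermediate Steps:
U = 8
q = -4784/2115 (q = ((45/(-47) + 8/5) - 1*21)/9 = ((45*(-1/47) + 8*(⅕)) - 21)/9 = ((-45/47 + 8/5) - 21)/9 = (151/235 - 21)/9 = (⅑)*(-4784/235) = -4784/2115 ≈ -2.2619)
q² = (-4784/2115)² = 22886656/4473225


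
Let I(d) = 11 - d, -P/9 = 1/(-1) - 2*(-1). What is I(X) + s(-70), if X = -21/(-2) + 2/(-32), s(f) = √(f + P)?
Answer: 9/16 + I*√79 ≈ 0.5625 + 8.8882*I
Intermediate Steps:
P = -9 (P = -9*(1/(-1) - 2*(-1)) = -9*(-1 + 2) = -9*1 = -9)
s(f) = √(-9 + f) (s(f) = √(f - 9) = √(-9 + f))
X = 167/16 (X = -21*(-½) + 2*(-1/32) = 21/2 - 1/16 = 167/16 ≈ 10.438)
I(X) + s(-70) = (11 - 1*167/16) + √(-9 - 70) = (11 - 167/16) + √(-79) = 9/16 + I*√79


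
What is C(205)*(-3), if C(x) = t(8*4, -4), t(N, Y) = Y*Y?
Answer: -48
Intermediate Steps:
t(N, Y) = Y²
C(x) = 16 (C(x) = (-4)² = 16)
C(205)*(-3) = 16*(-3) = -48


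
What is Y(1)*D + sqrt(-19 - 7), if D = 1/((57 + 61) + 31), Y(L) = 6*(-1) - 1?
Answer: -7/149 + I*sqrt(26) ≈ -0.04698 + 5.099*I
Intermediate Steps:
Y(L) = -7 (Y(L) = -6 - 1 = -7)
D = 1/149 (D = 1/(118 + 31) = 1/149 ≈ 0.0067114)
Y(1)*D + sqrt(-19 - 7) = -7*1/149 + sqrt(-19 - 7) = -7/149 + sqrt(-26) = -7/149 + I*sqrt(26)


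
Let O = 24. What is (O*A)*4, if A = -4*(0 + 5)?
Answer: -1920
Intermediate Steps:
A = -20 (A = -4*5 = -20)
(O*A)*4 = (24*(-20))*4 = -480*4 = -1920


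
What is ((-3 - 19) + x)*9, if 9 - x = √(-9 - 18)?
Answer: -117 - 27*I*√3 ≈ -117.0 - 46.765*I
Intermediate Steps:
x = 9 - 3*I*√3 (x = 9 - √(-9 - 18) = 9 - √(-27) = 9 - 3*I*√3 ≈ 9.0 - 5.1962*I)
((-3 - 19) + x)*9 = ((-3 - 19) + (9 - 3*I*√3))*9 = (-22 + (9 - 3*I*√3))*9 = (-13 - 3*I*√3)*9 = -117 - 27*I*√3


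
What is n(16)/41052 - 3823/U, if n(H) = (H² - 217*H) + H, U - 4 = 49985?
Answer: -8802961/57004123 ≈ -0.15443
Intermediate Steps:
U = 49989 (U = 4 + 49985 = 49989)
n(H) = H² - 216*H
n(16)/41052 - 3823/U = (16*(-216 + 16))/41052 - 3823/49989 = (16*(-200))*(1/41052) - 3823*1/49989 = -3200*1/41052 - 3823/49989 = -800/10263 - 3823/49989 = -8802961/57004123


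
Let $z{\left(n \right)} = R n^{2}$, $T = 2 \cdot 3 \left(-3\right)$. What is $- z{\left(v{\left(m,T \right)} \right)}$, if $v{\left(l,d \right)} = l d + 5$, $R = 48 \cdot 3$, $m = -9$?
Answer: $-4016016$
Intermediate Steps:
$T = -18$ ($T = 6 \left(-3\right) = -18$)
$R = 144$
$v{\left(l,d \right)} = 5 + d l$ ($v{\left(l,d \right)} = d l + 5 = 5 + d l$)
$z{\left(n \right)} = 144 n^{2}$
$- z{\left(v{\left(m,T \right)} \right)} = - 144 \left(5 - -162\right)^{2} = - 144 \left(5 + 162\right)^{2} = - 144 \cdot 167^{2} = - 144 \cdot 27889 = \left(-1\right) 4016016 = -4016016$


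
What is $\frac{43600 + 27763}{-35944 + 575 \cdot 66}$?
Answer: $\frac{71363}{2006} \approx 35.575$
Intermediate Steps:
$\frac{43600 + 27763}{-35944 + 575 \cdot 66} = \frac{71363}{-35944 + 37950} = \frac{71363}{2006}$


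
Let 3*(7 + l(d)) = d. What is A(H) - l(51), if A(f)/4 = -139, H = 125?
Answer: -566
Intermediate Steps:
A(f) = -556 (A(f) = 4*(-139) = -556)
l(d) = -7 + d/3
A(H) - l(51) = -556 - (-7 + (⅓)*51) = -556 - (-7 + 17) = -556 - 1*10 = -556 - 10 = -566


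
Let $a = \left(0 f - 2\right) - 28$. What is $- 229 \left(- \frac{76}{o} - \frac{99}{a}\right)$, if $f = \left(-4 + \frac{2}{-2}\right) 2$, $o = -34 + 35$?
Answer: $\frac{166483}{10} \approx 16648.0$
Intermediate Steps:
$o = 1$
$f = -10$ ($f = \left(-4 + 2 \left(- \frac{1}{2}\right)\right) 2 = \left(-4 - 1\right) 2 = \left(-5\right) 2 = -10$)
$a = -30$ ($a = \left(0 \left(-10\right) - 2\right) - 28 = \left(0 - 2\right) - 28 = -2 - 28 = -30$)
$- 229 \left(- \frac{76}{o} - \frac{99}{a}\right) = - 229 \left(- \frac{76}{1} - \frac{99}{-30}\right) = - 229 \left(\left(-76\right) 1 - - \frac{33}{10}\right) = - 229 \left(-76 + \frac{33}{10}\right) = \left(-229\right) \left(- \frac{727}{10}\right) = \frac{166483}{10}$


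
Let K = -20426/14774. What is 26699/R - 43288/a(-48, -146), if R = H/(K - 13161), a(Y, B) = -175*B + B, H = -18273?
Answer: 1831718475000262/95252757389 ≈ 19230.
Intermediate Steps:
K = -10213/7387 (K = -20426*1/14774 = -10213/7387 ≈ -1.3826)
a(Y, B) = -174*B
R = 134982651/97230520 (R = -18273/(-10213/7387 - 13161) = -18273/(-97230520/7387) = -18273*(-7387/97230520) = 134982651/97230520 ≈ 1.3883)
26699/R - 43288/a(-48, -146) = 26699/(134982651/97230520) - 43288/((-174*(-146))) = 26699*(97230520/134982651) - 43288/25404 = 2595957653480/134982651 - 43288*1/25404 = 2595957653480/134982651 - 10822/6351 = 1831718475000262/95252757389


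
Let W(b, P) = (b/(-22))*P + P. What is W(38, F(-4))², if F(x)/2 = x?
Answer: 4096/121 ≈ 33.851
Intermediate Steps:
F(x) = 2*x
W(b, P) = P - P*b/22 (W(b, P) = (-b/22)*P + P = -P*b/22 + P = P - P*b/22)
W(38, F(-4))² = ((2*(-4))*(22 - 1*38)/22)² = ((1/22)*(-8)*(22 - 38))² = ((1/22)*(-8)*(-16))² = (64/11)² = 4096/121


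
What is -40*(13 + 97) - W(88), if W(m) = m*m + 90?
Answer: -12234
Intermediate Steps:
W(m) = 90 + m² (W(m) = m² + 90 = 90 + m²)
-40*(13 + 97) - W(88) = -40*(13 + 97) - (90 + 88²) = -40*110 - (90 + 7744) = -4400 - 1*7834 = -4400 - 7834 = -12234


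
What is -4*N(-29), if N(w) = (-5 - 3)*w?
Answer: -928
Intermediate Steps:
N(w) = -8*w
-4*N(-29) = -(-32)*(-29) = -4*232 = -928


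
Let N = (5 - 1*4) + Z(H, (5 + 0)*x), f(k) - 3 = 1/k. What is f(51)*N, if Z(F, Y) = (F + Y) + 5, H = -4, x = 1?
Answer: 1078/51 ≈ 21.137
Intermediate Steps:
f(k) = 3 + 1/k
Z(F, Y) = 5 + F + Y
N = 7 (N = (5 - 1*4) + (5 - 4 + (5 + 0)*1) = (5 - 4) + (5 - 4 + 5*1) = 1 + (5 - 4 + 5) = 1 + 6 = 7)
f(51)*N = (3 + 1/51)*7 = (154/51)*7 = 1078/51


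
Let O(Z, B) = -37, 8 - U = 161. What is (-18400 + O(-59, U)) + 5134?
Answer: -13303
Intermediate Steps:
U = -153 (U = 8 - 1*161 = 8 - 161 = -153)
(-18400 + O(-59, U)) + 5134 = (-18400 - 37) + 5134 = -18437 + 5134 = -13303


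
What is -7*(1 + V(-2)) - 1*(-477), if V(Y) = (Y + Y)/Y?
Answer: 456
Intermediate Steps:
V(Y) = 2 (V(Y) = (2*Y)/Y = 2)
-7*(1 + V(-2)) - 1*(-477) = -7*(1 + 2) - 1*(-477) = -7*3 + 477 = -21 + 477 = 456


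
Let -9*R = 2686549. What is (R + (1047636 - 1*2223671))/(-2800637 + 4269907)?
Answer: -179336/178695 ≈ -1.0036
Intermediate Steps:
R = -2686549/9 (R = -⅑*2686549 = -2686549/9 ≈ -2.9851e+5)
(R + (1047636 - 1*2223671))/(-2800637 + 4269907) = (-2686549/9 + (1047636 - 1*2223671))/(-2800637 + 4269907) = (-2686549/9 + (1047636 - 2223671))/1469270 = (-2686549/9 - 1176035)*(1/1469270) = -13270864/9*1/1469270 = -179336/178695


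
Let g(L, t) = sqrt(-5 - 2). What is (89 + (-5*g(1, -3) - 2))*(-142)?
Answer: -12354 + 710*I*sqrt(7) ≈ -12354.0 + 1878.5*I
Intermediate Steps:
g(L, t) = I*sqrt(7) (g(L, t) = sqrt(-7) = I*sqrt(7))
(89 + (-5*g(1, -3) - 2))*(-142) = (89 + (-5*I*sqrt(7) - 2))*(-142) = (89 + (-2 - 5*I*sqrt(7)))*(-142) = (87 - 5*I*sqrt(7))*(-142) = -12354 + 710*I*sqrt(7)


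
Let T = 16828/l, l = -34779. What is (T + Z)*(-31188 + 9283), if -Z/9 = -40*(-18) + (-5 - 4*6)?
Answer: 4738214232245/34779 ≈ 1.3624e+8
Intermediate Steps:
T = -16828/34779 (T = 16828/(-34779) = 16828*(-1/34779) = -16828/34779 ≈ -0.48386)
Z = -6219 (Z = -9*(-40*(-18) + (-5 - 4*6)) = -9*(720 + (-5 - 24)) = -9*(720 - 29) = -9*691 = -6219)
(T + Z)*(-31188 + 9283) = (-16828/34779 - 6219)*(-31188 + 9283) = -216307429/34779*(-21905) = 4738214232245/34779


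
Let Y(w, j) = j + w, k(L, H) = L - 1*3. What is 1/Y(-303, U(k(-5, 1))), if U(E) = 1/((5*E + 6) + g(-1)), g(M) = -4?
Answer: -38/11515 ≈ -0.0033000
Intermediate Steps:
k(L, H) = -3 + L (k(L, H) = L - 3 = -3 + L)
U(E) = 1/(2 + 5*E) (U(E) = 1/((5*E + 6) - 4) = 1/((6 + 5*E) - 4) = 1/(2 + 5*E))
1/Y(-303, U(k(-5, 1))) = 1/(1/(2 + 5*(-3 - 5)) - 303) = 1/(1/(2 + 5*(-8)) - 303) = 1/(1/(2 - 40) - 303) = 1/(1/(-38) - 303) = 1/(-1/38 - 303) = 1/(-11515/38) = -38/11515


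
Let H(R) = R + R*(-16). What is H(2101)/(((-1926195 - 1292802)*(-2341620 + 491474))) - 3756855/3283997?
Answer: -7458126642908727655/6519406633378112438 ≈ -1.1440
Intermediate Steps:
H(R) = -15*R (H(R) = R - 16*R = -15*R)
H(2101)/(((-1926195 - 1292802)*(-2341620 + 491474))) - 3756855/3283997 = (-15*2101)/(((-1926195 - 1292802)*(-2341620 + 491474))) - 3756855/3283997 = -31515/((-3218997*(-1850146))) - 3756855*1/3283997 = -31515/5955614423562 - 3756855/3283997 = -31515*1/5955614423562 - 3756855/3283997 = -10505/1985204807854 - 3756855/3283997 = -7458126642908727655/6519406633378112438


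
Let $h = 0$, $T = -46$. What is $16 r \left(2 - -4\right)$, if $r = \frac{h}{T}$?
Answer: $0$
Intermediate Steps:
$r = 0$ ($r = \frac{0}{-46} = 0 \left(- \frac{1}{46}\right) = 0$)
$16 r \left(2 - -4\right) = 16 \cdot 0 \left(2 - -4\right) = 0 \left(2 + 4\right) = 0 \cdot 6 = 0$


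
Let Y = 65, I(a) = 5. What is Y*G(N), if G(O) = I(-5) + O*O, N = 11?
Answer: 8190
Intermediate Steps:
G(O) = 5 + O**2 (G(O) = 5 + O*O = 5 + O**2)
Y*G(N) = 65*(5 + 11**2) = 65*(5 + 121) = 65*126 = 8190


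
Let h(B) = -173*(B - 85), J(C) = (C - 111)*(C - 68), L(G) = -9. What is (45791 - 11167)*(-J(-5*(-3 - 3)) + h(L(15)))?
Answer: 456482816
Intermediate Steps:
J(C) = (-111 + C)*(-68 + C)
h(B) = 14705 - 173*B (h(B) = -173*(-85 + B) = 14705 - 173*B)
(45791 - 11167)*(-J(-5*(-3 - 3)) + h(L(15))) = (45791 - 11167)*(-(7548 + (-5*(-3 - 3))**2 - (-895)*(-3 - 3)) + (14705 - 173*(-9))) = 34624*(-(7548 + (-5*(-6))**2 - (-895)*(-6)) + (14705 + 1557)) = 34624*(-(7548 + 30**2 - 179*30) + 16262) = 34624*(-(7548 + 900 - 5370) + 16262) = 34624*(-1*3078 + 16262) = 34624*(-3078 + 16262) = 34624*13184 = 456482816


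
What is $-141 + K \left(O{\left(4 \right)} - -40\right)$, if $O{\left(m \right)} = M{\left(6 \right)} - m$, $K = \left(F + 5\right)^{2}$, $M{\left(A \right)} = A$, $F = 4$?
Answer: $3261$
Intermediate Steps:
$K = 81$ ($K = \left(4 + 5\right)^{2} = 9^{2} = 81$)
$O{\left(m \right)} = 6 - m$
$-141 + K \left(O{\left(4 \right)} - -40\right) = -141 + 81 \left(\left(6 - 4\right) - -40\right) = -141 + 81 \left(\left(6 - 4\right) + 40\right) = -141 + 81 \left(2 + 40\right) = -141 + 81 \cdot 42 = -141 + 3402 = 3261$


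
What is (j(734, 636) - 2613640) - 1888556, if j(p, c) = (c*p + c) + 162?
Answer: -4034574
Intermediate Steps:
j(p, c) = 162 + c + c*p (j(p, c) = (c + c*p) + 162 = 162 + c + c*p)
(j(734, 636) - 2613640) - 1888556 = ((162 + 636 + 636*734) - 2613640) - 1888556 = ((162 + 636 + 466824) - 2613640) - 1888556 = (467622 - 2613640) - 1888556 = -2146018 - 1888556 = -4034574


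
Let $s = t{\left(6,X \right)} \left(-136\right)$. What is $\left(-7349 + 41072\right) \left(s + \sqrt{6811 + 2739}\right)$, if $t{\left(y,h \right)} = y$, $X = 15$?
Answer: $-27517968 + 168615 \sqrt{382} \approx -2.4222 \cdot 10^{7}$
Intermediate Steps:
$s = -816$ ($s = 6 \left(-136\right) = -816$)
$\left(-7349 + 41072\right) \left(s + \sqrt{6811 + 2739}\right) = \left(-7349 + 41072\right) \left(-816 + \sqrt{6811 + 2739}\right) = 33723 \left(-816 + \sqrt{9550}\right) = 33723 \left(-816 + 5 \sqrt{382}\right) = -27517968 + 168615 \sqrt{382}$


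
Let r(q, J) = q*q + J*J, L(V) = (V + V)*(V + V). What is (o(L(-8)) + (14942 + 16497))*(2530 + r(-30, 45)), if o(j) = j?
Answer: 172896225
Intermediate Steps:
L(V) = 4*V**2 (L(V) = (2*V)*(2*V) = 4*V**2)
r(q, J) = J**2 + q**2 (r(q, J) = q**2 + J**2 = J**2 + q**2)
(o(L(-8)) + (14942 + 16497))*(2530 + r(-30, 45)) = (4*(-8)**2 + (14942 + 16497))*(2530 + (45**2 + (-30)**2)) = (4*64 + 31439)*(2530 + (2025 + 900)) = (256 + 31439)*(2530 + 2925) = 31695*5455 = 172896225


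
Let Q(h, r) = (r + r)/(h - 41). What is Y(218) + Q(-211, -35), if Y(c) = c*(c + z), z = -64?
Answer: 604301/18 ≈ 33572.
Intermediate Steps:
Q(h, r) = 2*r/(-41 + h) (Q(h, r) = (2*r)/(-41 + h) = 2*r/(-41 + h))
Y(c) = c*(-64 + c) (Y(c) = c*(c - 64) = c*(-64 + c))
Y(218) + Q(-211, -35) = 218*(-64 + 218) + 2*(-35)/(-41 - 211) = 218*154 + 2*(-35)/(-252) = 33572 + 2*(-35)*(-1/252) = 33572 + 5/18 = 604301/18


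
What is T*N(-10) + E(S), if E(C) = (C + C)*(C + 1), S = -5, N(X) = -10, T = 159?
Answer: -1550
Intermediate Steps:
E(C) = 2*C*(1 + C) (E(C) = (2*C)*(1 + C) = 2*C*(1 + C))
T*N(-10) + E(S) = 159*(-10) + 2*(-5)*(1 - 5) = -1590 + 2*(-5)*(-4) = -1590 + 40 = -1550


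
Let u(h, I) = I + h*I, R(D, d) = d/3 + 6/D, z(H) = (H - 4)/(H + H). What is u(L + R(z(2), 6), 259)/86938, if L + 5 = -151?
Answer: -42735/86938 ≈ -0.49156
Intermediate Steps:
L = -156 (L = -5 - 151 = -156)
z(H) = (-4 + H)/(2*H) (z(H) = (-4 + H)/((2*H)) = (-4 + H)*(1/(2*H)) = (-4 + H)/(2*H))
R(D, d) = 6/D + d/3 (R(D, d) = d*(⅓) + 6/D = d/3 + 6/D = 6/D + d/3)
u(h, I) = I + I*h
u(L + R(z(2), 6), 259)/86938 = (259*(1 + (-156 + (6/(((½)*(-4 + 2)/2)) + (⅓)*6))))/86938 = (259*(1 + (-156 + (6/(((½)*(½)*(-2))) + 2))))*(1/86938) = (259*(1 + (-156 + (6/(-½) + 2))))*(1/86938) = (259*(1 + (-156 + (6*(-2) + 2))))*(1/86938) = (259*(1 + (-156 + (-12 + 2))))*(1/86938) = (259*(1 + (-156 - 10)))*(1/86938) = (259*(1 - 166))*(1/86938) = (259*(-165))*(1/86938) = -42735*1/86938 = -42735/86938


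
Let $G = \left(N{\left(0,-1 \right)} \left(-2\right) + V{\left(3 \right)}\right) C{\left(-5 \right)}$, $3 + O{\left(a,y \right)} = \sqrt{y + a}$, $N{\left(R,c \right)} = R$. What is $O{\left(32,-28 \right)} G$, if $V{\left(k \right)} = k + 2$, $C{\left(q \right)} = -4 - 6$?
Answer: $50$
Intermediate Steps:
$C{\left(q \right)} = -10$ ($C{\left(q \right)} = -4 - 6 = -10$)
$V{\left(k \right)} = 2 + k$
$O{\left(a,y \right)} = -3 + \sqrt{a + y}$ ($O{\left(a,y \right)} = -3 + \sqrt{y + a} = -3 + \sqrt{a + y}$)
$G = -50$ ($G = \left(0 \left(-2\right) + \left(2 + 3\right)\right) \left(-10\right) = \left(0 + 5\right) \left(-10\right) = 5 \left(-10\right) = -50$)
$O{\left(32,-28 \right)} G = \left(-3 + \sqrt{32 - 28}\right) \left(-50\right) = \left(-3 + \sqrt{4}\right) \left(-50\right) = \left(-3 + 2\right) \left(-50\right) = \left(-1\right) \left(-50\right) = 50$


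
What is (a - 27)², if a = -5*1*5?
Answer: 2704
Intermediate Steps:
a = -25 (a = -5*5 = -25)
(a - 27)² = (-25 - 27)² = (-52)² = 2704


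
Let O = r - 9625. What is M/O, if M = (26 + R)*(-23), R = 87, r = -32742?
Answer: 2599/42367 ≈ 0.061345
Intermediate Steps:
O = -42367 (O = -32742 - 9625 = -42367)
M = -2599 (M = (26 + 87)*(-23) = 113*(-23) = -2599)
M/O = -2599/(-42367) = -2599*(-1/42367) = 2599/42367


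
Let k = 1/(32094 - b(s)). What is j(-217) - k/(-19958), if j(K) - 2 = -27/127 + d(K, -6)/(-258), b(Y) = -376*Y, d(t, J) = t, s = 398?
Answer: 156196594391633/59424529594188 ≈ 2.6285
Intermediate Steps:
j(K) = 227/127 - K/258 (j(K) = 2 + (-27/127 + K/(-258)) = 2 + (-27*1/127 + K*(-1/258)) = 2 + (-27/127 - K/258) = 227/127 - K/258)
k = 1/181742 (k = 1/(32094 - (-376)*398) = 1/(32094 - 1*(-149648)) = 1/(32094 + 149648) = 1/181742 ≈ 5.5023e-6)
j(-217) - k/(-19958) = (227/127 - 1/258*(-217)) - 1/(181742*(-19958)) = (227/127 + 217/258) - (-1)/(181742*19958) = 86125/32766 - 1*(-1/3627206836) = 86125/32766 + 1/3627206836 = 156196594391633/59424529594188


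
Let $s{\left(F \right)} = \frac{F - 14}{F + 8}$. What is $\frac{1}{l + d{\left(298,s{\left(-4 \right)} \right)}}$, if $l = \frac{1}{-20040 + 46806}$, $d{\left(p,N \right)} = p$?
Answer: $\frac{26766}{7976269} \approx 0.0033557$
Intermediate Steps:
$s{\left(F \right)} = \frac{-14 + F}{8 + F}$
$l = \frac{1}{26766} \approx 3.7361 \cdot 10^{-5}$
$\frac{1}{l + d{\left(298,s{\left(-4 \right)} \right)}} = \frac{1}{\frac{1}{26766} + 298} = \frac{1}{\frac{7976269}{26766}} = \frac{26766}{7976269}$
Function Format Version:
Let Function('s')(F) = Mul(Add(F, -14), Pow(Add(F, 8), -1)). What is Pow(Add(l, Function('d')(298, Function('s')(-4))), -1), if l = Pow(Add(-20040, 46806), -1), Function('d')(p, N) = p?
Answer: Rational(26766, 7976269) ≈ 0.0033557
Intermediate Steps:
Function('s')(F) = Mul(Pow(Add(8, F), -1), Add(-14, F)) (Function('s')(F) = Mul(Add(-14, F), Pow(Add(8, F), -1)) = Mul(Pow(Add(8, F), -1), Add(-14, F)))
l = Rational(1, 26766) (l = Pow(26766, -1) = Rational(1, 26766) ≈ 3.7361e-5)
Pow(Add(l, Function('d')(298, Function('s')(-4))), -1) = Pow(Add(Rational(1, 26766), 298), -1) = Pow(Rational(7976269, 26766), -1) = Rational(26766, 7976269)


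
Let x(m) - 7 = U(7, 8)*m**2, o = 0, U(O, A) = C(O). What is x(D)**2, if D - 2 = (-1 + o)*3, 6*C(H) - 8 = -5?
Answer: 225/4 ≈ 56.250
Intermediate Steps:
C(H) = 1/2 (C(H) = 4/3 + (1/6)*(-5) = 4/3 - 5/6 = 1/2)
U(O, A) = 1/2
D = -1 (D = 2 + (-1 + 0)*3 = 2 - 1*3 = 2 - 3 = -1)
x(m) = 7 + m**2/2
x(D)**2 = (7 + (1/2)*(-1)**2)**2 = (7 + (1/2)*1)**2 = (7 + 1/2)**2 = (15/2)**2 = 225/4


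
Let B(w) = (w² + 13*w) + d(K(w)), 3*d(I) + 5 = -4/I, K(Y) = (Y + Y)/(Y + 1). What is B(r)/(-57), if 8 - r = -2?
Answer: -1138/285 ≈ -3.9930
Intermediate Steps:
r = 10 (r = 8 - 1*(-2) = 8 + 2 = 10)
K(Y) = 2*Y/(1 + Y) (K(Y) = (2*Y)/(1 + Y) = 2*Y/(1 + Y))
d(I) = -5/3 - 4/(3*I) (d(I) = -5/3 + (-4/I)/3 = -5/3 - 4/(3*I))
B(w) = w² + 13*w + (1 + w)*(-4 - 10*w/(1 + w))/(6*w) (B(w) = (w² + 13*w) + (-4 - 10*w/(1 + w))/(3*((2*w/(1 + w)))) = (w² + 13*w) + ((1 + w)/(2*w))*(-4 - 10*w/(1 + w))/3 = (w² + 13*w) + (1 + w)*(-4 - 10*w/(1 + w))/(6*w) = w² + 13*w + (1 + w)*(-4 - 10*w/(1 + w))/(6*w))
B(r)/(-57) = (-7/3 + 10² + 13*10 - ⅔/10)/(-57) = (-7/3 + 100 + 130 - ⅔*⅒)*(-1/57) = (-7/3 + 100 + 130 - 1/15)*(-1/57) = (1138/5)*(-1/57) = -1138/285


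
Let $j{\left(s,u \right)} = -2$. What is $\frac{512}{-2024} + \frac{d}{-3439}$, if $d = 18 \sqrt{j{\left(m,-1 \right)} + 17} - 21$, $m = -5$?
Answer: $- \frac{214783}{870067} - \frac{18 \sqrt{15}}{3439} \approx -0.26713$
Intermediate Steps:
$d = -21 + 18 \sqrt{15}$ ($d = 18 \sqrt{-2 + 17} - 21 = 18 \sqrt{15} - 21 = -21 + 18 \sqrt{15} \approx 48.714$)
$\frac{512}{-2024} + \frac{d}{-3439} = \frac{512}{-2024} + \frac{-21 + 18 \sqrt{15}}{-3439} = 512 \left(- \frac{1}{2024}\right) + \left(-21 + 18 \sqrt{15}\right) \left(- \frac{1}{3439}\right) = - \frac{64}{253} + \left(\frac{21}{3439} - \frac{18 \sqrt{15}}{3439}\right) = - \frac{214783}{870067} - \frac{18 \sqrt{15}}{3439}$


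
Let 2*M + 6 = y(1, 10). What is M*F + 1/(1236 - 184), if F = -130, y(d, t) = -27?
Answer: 2256541/1052 ≈ 2145.0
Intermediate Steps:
M = -33/2 (M = -3 + (½)*(-27) = -3 - 27/2 = -33/2 ≈ -16.500)
M*F + 1/(1236 - 184) = -33/2*(-130) + 1/(1236 - 184) = 2145 + 1/1052 = 2256541/1052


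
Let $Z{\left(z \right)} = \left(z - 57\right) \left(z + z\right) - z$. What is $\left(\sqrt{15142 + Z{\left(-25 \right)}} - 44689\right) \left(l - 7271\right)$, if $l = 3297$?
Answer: $177594086 - 3974 \sqrt{19267} \approx 1.7704 \cdot 10^{8}$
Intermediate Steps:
$Z{\left(z \right)} = - z + 2 z \left(-57 + z\right)$ ($Z{\left(z \right)} = \left(-57 + z\right) 2 z - z = 2 z \left(-57 + z\right) - z = - z + 2 z \left(-57 + z\right)$)
$\left(\sqrt{15142 + Z{\left(-25 \right)}} - 44689\right) \left(l - 7271\right) = \left(\sqrt{15142 - 25 \left(-115 + 2 \left(-25\right)\right)} - 44689\right) \left(3297 - 7271\right) = \left(\sqrt{15142 - 25 \left(-115 - 50\right)} - 44689\right) \left(-3974\right) = \left(\sqrt{15142 - -4125} - 44689\right) \left(-3974\right) = \left(\sqrt{15142 + 4125} - 44689\right) \left(-3974\right) = \left(\sqrt{19267} - 44689\right) \left(-3974\right) = \left(-44689 + \sqrt{19267}\right) \left(-3974\right) = 177594086 - 3974 \sqrt{19267}$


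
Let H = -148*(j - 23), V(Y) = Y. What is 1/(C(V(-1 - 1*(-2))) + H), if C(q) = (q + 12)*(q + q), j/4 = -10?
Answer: 1/9350 ≈ 0.00010695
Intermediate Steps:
j = -40 (j = 4*(-10) = -40)
H = 9324 (H = -148*(-40 - 23) = -148*(-63) = 9324)
C(q) = 2*q*(12 + q) (C(q) = (12 + q)*(2*q) = 2*q*(12 + q))
1/(C(V(-1 - 1*(-2))) + H) = 1/(2*(-1 - 1*(-2))*(12 + (-1 - 1*(-2))) + 9324) = 1/(2*(-1 + 2)*(12 + (-1 + 2)) + 9324) = 1/(2*1*(12 + 1) + 9324) = 1/(2*1*13 + 9324) = 1/(26 + 9324) = 1/9350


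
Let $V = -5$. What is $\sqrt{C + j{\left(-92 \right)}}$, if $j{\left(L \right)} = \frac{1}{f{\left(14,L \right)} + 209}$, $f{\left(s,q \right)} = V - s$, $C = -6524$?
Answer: $\frac{i \sqrt{235516210}}{190} \approx 80.771 i$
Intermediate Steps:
$f{\left(s,q \right)} = -5 - s$
$j{\left(L \right)} = \frac{1}{190}$ ($j{\left(L \right)} = \frac{1}{\left(-5 - 14\right) + 209} = \frac{1}{-19 + 209} = \frac{1}{190}$)
$\sqrt{C + j{\left(-92 \right)}} = \sqrt{-6524 + \frac{1}{190}} = \sqrt{- \frac{1239559}{190}} = \frac{i \sqrt{235516210}}{190}$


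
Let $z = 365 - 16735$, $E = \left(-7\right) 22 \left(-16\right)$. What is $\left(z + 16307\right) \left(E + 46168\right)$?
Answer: $-3063816$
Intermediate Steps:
$E = 2464$ ($E = \left(-154\right) \left(-16\right) = 2464$)
$z = -16370$
$\left(z + 16307\right) \left(E + 46168\right) = \left(-16370 + 16307\right) \left(2464 + 46168\right) = \left(-63\right) 48632 = -3063816$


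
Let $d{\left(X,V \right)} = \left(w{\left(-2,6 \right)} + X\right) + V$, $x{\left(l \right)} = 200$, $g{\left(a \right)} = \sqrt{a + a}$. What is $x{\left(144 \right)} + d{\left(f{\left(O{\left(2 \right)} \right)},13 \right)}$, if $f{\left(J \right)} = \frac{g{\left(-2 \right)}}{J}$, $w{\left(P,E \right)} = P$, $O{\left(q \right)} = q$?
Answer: $211 + i \approx 211.0 + 1.0 i$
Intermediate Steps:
$g{\left(a \right)} = \sqrt{2} \sqrt{a}$ ($g{\left(a \right)} = \sqrt{2 a} = \sqrt{2} \sqrt{a}$)
$f{\left(J \right)} = \frac{2 i}{J}$ ($f{\left(J \right)} = \frac{\sqrt{2} \sqrt{-2}}{J} = \frac{\sqrt{2} i \sqrt{2}}{J} = \frac{2 i}{J}$)
$d{\left(X,V \right)} = -2 + V + X$ ($d{\left(X,V \right)} = \left(-2 + X\right) + V = -2 + V + X$)
$x{\left(144 \right)} + d{\left(f{\left(O{\left(2 \right)} \right)},13 \right)} = 200 + \left(-2 + 13 + \frac{2 i}{2}\right) = 200 + \left(-2 + 13 + 2 i \frac{1}{2}\right) = 200 + \left(-2 + 13 + i\right) = 200 + \left(11 + i\right) = 211 + i$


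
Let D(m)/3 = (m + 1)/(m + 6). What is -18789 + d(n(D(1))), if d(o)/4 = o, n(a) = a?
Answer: -131499/7 ≈ -18786.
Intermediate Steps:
D(m) = 3*(1 + m)/(6 + m) (D(m) = 3*((m + 1)/(m + 6)) = 3*((1 + m)/(6 + m)) = 3*(1 + m)/(6 + m))
d(o) = 4*o
-18789 + d(n(D(1))) = -18789 + 4*(3*(1 + 1)/(6 + 1)) = -18789 + 4*(3*2/7) = -18789 + 4*(3*(⅐)*2) = -18789 + 4*(6/7) = -18789 + 24/7 = -131499/7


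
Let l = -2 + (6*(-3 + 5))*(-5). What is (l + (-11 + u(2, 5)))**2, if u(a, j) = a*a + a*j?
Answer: 3481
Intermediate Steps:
u(a, j) = a**2 + a*j
l = -62 (l = -2 + (6*2)*(-5) = -2 + 12*(-5) = -2 - 60 = -62)
(l + (-11 + u(2, 5)))**2 = (-62 + (-11 + 2*(2 + 5)))**2 = (-62 + (-11 + 2*7))**2 = (-62 + (-11 + 14))**2 = (-62 + 3)**2 = (-59)**2 = 3481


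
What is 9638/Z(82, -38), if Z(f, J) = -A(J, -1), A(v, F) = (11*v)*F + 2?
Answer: -4819/210 ≈ -22.948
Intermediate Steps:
A(v, F) = 2 + 11*F*v (A(v, F) = 11*F*v + 2 = 2 + 11*F*v)
Z(f, J) = -2 + 11*J (Z(f, J) = -(2 + 11*(-1)*J) = -(2 - 11*J) = -2 + 11*J)
9638/Z(82, -38) = 9638/(-2 + 11*(-38)) = 9638/(-2 - 418) = 9638/(-420) = 9638*(-1/420) = -4819/210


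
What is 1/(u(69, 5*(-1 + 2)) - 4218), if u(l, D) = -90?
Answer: -1/4308 ≈ -0.00023213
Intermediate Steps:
1/(u(69, 5*(-1 + 2)) - 4218) = 1/(-90 - 4218) = 1/(-4308) = -1/4308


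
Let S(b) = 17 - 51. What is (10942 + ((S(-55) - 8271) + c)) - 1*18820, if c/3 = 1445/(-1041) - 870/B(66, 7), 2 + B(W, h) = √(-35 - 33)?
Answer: -11183577/694 + 145*I*√17/2 ≈ -16115.0 + 298.93*I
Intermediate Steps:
B(W, h) = -2 + 2*I*√17 (B(W, h) = -2 + √(-35 - 33) = -2 + √(-68) = -2 + 2*I*√17)
S(b) = -34
c = -1445/347 - 2610/(-2 + 2*I*√17) (c = 3*(1445/(-1041) - 870/(-2 + 2*I*√17)) = 3*(1445*(-1/1041) - 870/(-2 + 2*I*√17)) = 3*(-1445/1041 - 870/(-2 + 2*I*√17)) = -1445/347 - 2610/(-2 + 2*I*√17) ≈ 68.336 + 298.93*I)
(10942 + ((S(-55) - 8271) + c)) - 1*18820 = (10942 + ((-34 - 8271) + (47425/694 + 145*I*√17/2))) - 1*18820 = (10942 + (-8305 + (47425/694 + 145*I*√17/2))) - 18820 = (10942 + (-5716245/694 + 145*I*√17/2)) - 18820 = (1877503/694 + 145*I*√17/2) - 18820 = -11183577/694 + 145*I*√17/2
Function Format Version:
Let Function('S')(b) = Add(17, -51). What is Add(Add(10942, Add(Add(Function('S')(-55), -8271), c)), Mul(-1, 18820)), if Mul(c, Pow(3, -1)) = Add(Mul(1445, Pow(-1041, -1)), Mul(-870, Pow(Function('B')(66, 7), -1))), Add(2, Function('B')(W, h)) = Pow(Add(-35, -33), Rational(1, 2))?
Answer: Add(Rational(-11183577, 694), Mul(Rational(145, 2), I, Pow(17, Rational(1, 2)))) ≈ Add(-16115., Mul(298.93, I))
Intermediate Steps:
Function('B')(W, h) = Add(-2, Mul(2, I, Pow(17, Rational(1, 2)))) (Function('B')(W, h) = Add(-2, Pow(Add(-35, -33), Rational(1, 2))) = Add(-2, Pow(-68, Rational(1, 2))) = Add(-2, Mul(2, I, Pow(17, Rational(1, 2)))))
Function('S')(b) = -34
c = Add(Rational(-1445, 347), Mul(-2610, Pow(Add(-2, Mul(2, I, Pow(17, Rational(1, 2)))), -1))) (c = Mul(3, Add(Mul(1445, Pow(-1041, -1)), Mul(-870, Pow(Add(-2, Mul(2, I, Pow(17, Rational(1, 2)))), -1)))) = Mul(3, Add(Mul(1445, Rational(-1, 1041)), Mul(-870, Pow(Add(-2, Mul(2, I, Pow(17, Rational(1, 2)))), -1)))) = Mul(3, Add(Rational(-1445, 1041), Mul(-870, Pow(Add(-2, Mul(2, I, Pow(17, Rational(1, 2)))), -1)))) = Add(Rational(-1445, 347), Mul(-2610, Pow(Add(-2, Mul(2, I, Pow(17, Rational(1, 2)))), -1))) ≈ Add(68.336, Mul(298.93, I)))
Add(Add(10942, Add(Add(Function('S')(-55), -8271), c)), Mul(-1, 18820)) = Add(Add(10942, Add(Add(-34, -8271), Add(Rational(47425, 694), Mul(Rational(145, 2), I, Pow(17, Rational(1, 2)))))), Mul(-1, 18820)) = Add(Add(10942, Add(-8305, Add(Rational(47425, 694), Mul(Rational(145, 2), I, Pow(17, Rational(1, 2)))))), -18820) = Add(Add(10942, Add(Rational(-5716245, 694), Mul(Rational(145, 2), I, Pow(17, Rational(1, 2))))), -18820) = Add(Add(Rational(1877503, 694), Mul(Rational(145, 2), I, Pow(17, Rational(1, 2)))), -18820) = Add(Rational(-11183577, 694), Mul(Rational(145, 2), I, Pow(17, Rational(1, 2))))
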